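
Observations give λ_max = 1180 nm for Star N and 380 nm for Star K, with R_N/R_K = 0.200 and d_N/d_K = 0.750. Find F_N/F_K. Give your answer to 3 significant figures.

7.65×10^-4

Wien's law: T_N/T_K = λ_K/λ_N = 380/1180 = 0.3220.
L_N/L_K = (R_N/R_K)²(T_N/T_K)⁴ = (0.200)²(0.3220)⁴ = 4.302×10^-4.
F_N/F_K = (L_N/L_K)/(d_N/d_K)² = 4.302×10^-4/(0.750)² = 7.648×10^-4.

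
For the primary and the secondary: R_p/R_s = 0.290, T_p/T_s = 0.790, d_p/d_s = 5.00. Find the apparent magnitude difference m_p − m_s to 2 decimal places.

7.21

L_p/L_s = (0.290)²(0.790)⁴ = 0.03276.
F_p/F_s = (L_p/L_s)/(d_p/d_s)² = 0.03276/25.00 = 0.001310.
m_p − m_s = −2.5 log₁₀(0.001310) = 7.21.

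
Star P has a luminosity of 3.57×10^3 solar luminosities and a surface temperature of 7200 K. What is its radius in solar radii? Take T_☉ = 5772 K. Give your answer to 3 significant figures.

38.4 solar radii

R/R_☉ = √(L/L_☉) / (T/T_☉)² = √(3.57×10^3) / (1.247)²
       = 59.75 / 1.556 = 38.40.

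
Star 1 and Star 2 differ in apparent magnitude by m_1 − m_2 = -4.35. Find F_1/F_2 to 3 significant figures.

F_1/F_2 = 10^(−(m_1 − m_2)/2.5) = 10^(4.35/2.5) = 10^1.740 = 54.95.

55.0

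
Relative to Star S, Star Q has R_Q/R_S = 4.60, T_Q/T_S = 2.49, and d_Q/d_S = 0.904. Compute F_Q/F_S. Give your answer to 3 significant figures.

995

L_Q/L_S = (R_Q/R_S)²(T_Q/T_S)⁴ = (4.60)² × (2.49)⁴ = 813.4.
F_Q/F_S = (L_Q/L_S)/(d_Q/d_S)² = 813.4 / (0.904)² = 995.4.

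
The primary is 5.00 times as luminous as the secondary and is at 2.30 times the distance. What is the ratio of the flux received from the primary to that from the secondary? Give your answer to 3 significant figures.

F = L/(4πd²), so F_p/F_s = (L_p/L_s) / (d_p/d_s)²
= 5.00 / (2.30)² = 5.00 / 5.290 = 0.9452.

0.945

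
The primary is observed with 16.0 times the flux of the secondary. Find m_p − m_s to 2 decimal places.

-3.01

m_p − m_s = −2.5 log₁₀(F_p/F_s) = −2.5 log₁₀(16.0) = −2.5 × (1.204) = -3.010.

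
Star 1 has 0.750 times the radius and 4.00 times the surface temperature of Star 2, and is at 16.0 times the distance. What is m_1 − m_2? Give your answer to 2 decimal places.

L_1/L_2 = (0.750)²(4.00)⁴ = 144.0.
F_1/F_2 = (L_1/L_2)/(d_1/d_2)² = 144.0/256.0 = 0.5625.
m_1 − m_2 = −2.5 log₁₀(0.5625) = 0.62.

0.62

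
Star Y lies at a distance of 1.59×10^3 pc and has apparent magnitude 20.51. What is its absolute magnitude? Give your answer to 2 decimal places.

9.50

M = m − 5 log₁₀(d/10 pc) = 20.51 − 5 log₁₀(1.59×10^3/10)
  = 20.51 − 5 × 2.201 = 20.51 − 11.01 = 9.50.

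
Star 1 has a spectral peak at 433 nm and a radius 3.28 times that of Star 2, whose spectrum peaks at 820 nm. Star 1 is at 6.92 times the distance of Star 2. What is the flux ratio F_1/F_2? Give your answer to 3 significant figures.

2.89

Wien's law: T_1/T_2 = λ_2/λ_1 = 820/433 = 1.894.
L_1/L_2 = (R_1/R_2)²(T_1/T_2)⁴ = (3.28)²(1.894)⁴ = 138.4.
F_1/F_2 = (L_1/L_2)/(d_1/d_2)² = 138.4/(6.92)² = 2.890.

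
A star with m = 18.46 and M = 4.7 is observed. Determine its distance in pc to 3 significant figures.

m − M = 5 log₁₀(d/10 pc)
18.46 − (4.7) = 13.76 = 5 log₁₀(d/10)
d = 10 × 10^(13.76/5) = 10 × 10^2.752 = 5649 pc.

5.65×10^3 pc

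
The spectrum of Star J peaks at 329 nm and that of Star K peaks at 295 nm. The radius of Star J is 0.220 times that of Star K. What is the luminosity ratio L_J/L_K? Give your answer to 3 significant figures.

0.0313

Wien's law gives T ∝ 1/λ_max, so T_J/T_K = λ_K/λ_J = 295/329 = 0.8967.
Then L ∝ R²T⁴ gives L_J/L_K = (0.220)² × (0.8967)⁴ = 0.04840 × 0.6464 = 0.03129.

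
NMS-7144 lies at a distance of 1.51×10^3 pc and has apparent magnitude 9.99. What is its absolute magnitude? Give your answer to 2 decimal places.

M = m − 5 log₁₀(d/10 pc) = 9.99 − 5 log₁₀(1.51×10^3/10)
  = 9.99 − 5 × 2.179 = 9.99 − 10.89 = -0.90.

-0.90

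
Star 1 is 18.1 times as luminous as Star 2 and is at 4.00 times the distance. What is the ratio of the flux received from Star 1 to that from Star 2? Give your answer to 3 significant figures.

F = L/(4πd²), so F_1/F_2 = (L_1/L_2) / (d_1/d_2)²
= 18.1 / (4.00)² = 18.1 / 16.00 = 1.131.

1.13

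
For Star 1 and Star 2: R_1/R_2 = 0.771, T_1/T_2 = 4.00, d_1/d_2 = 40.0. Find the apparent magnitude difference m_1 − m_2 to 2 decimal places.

2.55

L_1/L_2 = (0.771)²(4.00)⁴ = 152.2.
F_1/F_2 = (L_1/L_2)/(d_1/d_2)² = 152.2/1600 = 0.09511.
m_1 − m_2 = −2.5 log₁₀(0.09511) = 2.55.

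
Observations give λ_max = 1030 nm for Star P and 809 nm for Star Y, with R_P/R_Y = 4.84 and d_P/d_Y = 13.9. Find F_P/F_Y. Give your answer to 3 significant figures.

0.0461

Wien's law: T_P/T_Y = λ_Y/λ_P = 809/1030 = 0.7854.
L_P/L_Y = (R_P/R_Y)²(T_P/T_Y)⁴ = (4.84)²(0.7854)⁴ = 8.915.
F_P/F_Y = (L_P/L_Y)/(d_P/d_Y)² = 8.915/(13.9)² = 0.04614.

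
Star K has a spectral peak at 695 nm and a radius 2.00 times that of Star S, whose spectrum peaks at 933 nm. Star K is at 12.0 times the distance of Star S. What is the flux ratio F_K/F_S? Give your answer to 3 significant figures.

0.0902

Wien's law: T_K/T_S = λ_S/λ_K = 933/695 = 1.342.
L_K/L_S = (R_K/R_S)²(T_K/T_S)⁴ = (2.00)²(1.342)⁴ = 12.99.
F_K/F_S = (L_K/L_S)/(d_K/d_S)² = 12.99/(12.0)² = 0.09022.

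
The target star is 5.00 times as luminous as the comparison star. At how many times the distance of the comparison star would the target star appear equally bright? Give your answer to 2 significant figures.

2.2

Equal flux requires L_t/d_t² = L_c/d_c², so d_t/d_c = √(L_t/L_c)
= √(5.00) = 2.236.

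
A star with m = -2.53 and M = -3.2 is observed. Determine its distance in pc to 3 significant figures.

m − M = 5 log₁₀(d/10 pc)
-2.53 − (-3.2) = 0.67 = 5 log₁₀(d/10)
d = 10 × 10^(0.67/5) = 10 × 10^0.134 = 13.61 pc.

13.6 pc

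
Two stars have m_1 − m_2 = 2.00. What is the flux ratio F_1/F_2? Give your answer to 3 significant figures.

F_1/F_2 = 10^(−(m_1 − m_2)/2.5) = 10^(-2.00/2.5) = 10^-0.800 = 0.1585.

0.158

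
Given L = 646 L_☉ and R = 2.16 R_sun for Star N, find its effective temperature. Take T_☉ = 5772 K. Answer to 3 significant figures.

T/T_☉ = (L/L_☉)^(1/4) / (R/R_☉)^(1/2)
T = 5772 × (646)^(1/4) / √(2.16) = 5772 × 5.041 / 1.470 = 1.980×10^4 K.

1.98×10^4 K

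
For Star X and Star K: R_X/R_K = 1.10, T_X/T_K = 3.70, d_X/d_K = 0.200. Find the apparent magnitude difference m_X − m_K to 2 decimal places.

L_X/L_K = (1.10)²(3.70)⁴ = 226.8.
F_X/F_K = (L_X/L_K)/(d_X/d_K)² = 226.8/0.04000 = 5669.
m_X − m_K = −2.5 log₁₀(5669) = -9.38.

-9.38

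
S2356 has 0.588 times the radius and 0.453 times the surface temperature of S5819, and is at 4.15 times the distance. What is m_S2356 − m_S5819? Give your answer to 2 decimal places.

L_S2356/L_S5819 = (0.588)²(0.453)⁴ = 0.01456.
F_S2356/F_S5819 = (L_S2356/L_S5819)/(d_S2356/d_S5819)² = 0.01456/17.22 = 8.454×10^-4.
m_S2356 − m_S5819 = −2.5 log₁₀(8.454×10^-4) = 7.68.

7.68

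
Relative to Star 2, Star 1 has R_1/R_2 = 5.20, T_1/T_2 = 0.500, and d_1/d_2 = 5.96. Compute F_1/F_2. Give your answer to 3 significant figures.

0.0476

L_1/L_2 = (R_1/R_2)²(T_1/T_2)⁴ = (5.20)² × (0.500)⁴ = 1.690.
F_1/F_2 = (L_1/L_2)/(d_1/d_2)² = 1.690 / (5.96)² = 0.04758.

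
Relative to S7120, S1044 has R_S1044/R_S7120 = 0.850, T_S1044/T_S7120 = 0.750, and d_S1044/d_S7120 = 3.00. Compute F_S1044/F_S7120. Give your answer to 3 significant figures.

0.0254

L_S1044/L_S7120 = (R_S1044/R_S7120)²(T_S1044/T_S7120)⁴ = (0.850)² × (0.750)⁴ = 0.2286.
F_S1044/F_S7120 = (L_S1044/L_S7120)/(d_S1044/d_S7120)² = 0.2286 / (3.00)² = 0.02540.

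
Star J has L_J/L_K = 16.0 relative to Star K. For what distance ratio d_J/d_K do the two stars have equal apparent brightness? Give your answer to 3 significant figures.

4.00

Equal flux requires L_J/d_J² = L_K/d_K², so d_J/d_K = √(L_J/L_K)
= √(16.0) = 4.000.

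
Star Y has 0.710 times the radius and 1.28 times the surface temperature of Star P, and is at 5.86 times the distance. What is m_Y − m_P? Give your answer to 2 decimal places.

L_Y/L_P = (0.710)²(1.28)⁴ = 1.353.
F_Y/F_P = (L_Y/L_P)/(d_Y/d_P)² = 1.353/34.34 = 0.03941.
m_Y − m_P = −2.5 log₁₀(0.03941) = 3.51.

3.51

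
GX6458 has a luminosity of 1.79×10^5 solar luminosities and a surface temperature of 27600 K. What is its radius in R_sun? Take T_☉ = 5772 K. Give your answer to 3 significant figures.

18.5 R_sun

R/R_☉ = √(L/L_☉) / (T/T_☉)² = √(1.79×10^5) / (4.782)²
       = 423.1 / 22.86 = 18.50.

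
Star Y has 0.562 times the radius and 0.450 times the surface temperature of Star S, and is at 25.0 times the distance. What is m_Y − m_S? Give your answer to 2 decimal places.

11.71

L_Y/L_S = (0.562)²(0.450)⁴ = 0.01295.
F_Y/F_S = (L_Y/L_S)/(d_Y/d_S)² = 0.01295/625.0 = 2.072×10^-5.
m_Y − m_S = −2.5 log₁₀(2.072×10^-5) = 11.71.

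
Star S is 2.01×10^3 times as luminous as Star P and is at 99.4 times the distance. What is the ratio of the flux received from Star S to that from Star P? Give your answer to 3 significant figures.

F = L/(4πd²), so F_S/F_P = (L_S/L_P) / (d_S/d_P)²
= 2.01×10^3 / (99.4)² = 2.01×10^3 / 9880 = 0.2034.

0.203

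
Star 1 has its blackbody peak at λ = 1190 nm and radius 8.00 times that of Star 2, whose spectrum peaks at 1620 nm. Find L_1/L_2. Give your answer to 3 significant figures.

220

Wien's law gives T ∝ 1/λ_max, so T_1/T_2 = λ_2/λ_1 = 1620/1190 = 1.361.
Then L ∝ R²T⁴ gives L_1/L_2 = (8.00)² × (1.361)⁴ = 64.00 × 3.435 = 219.8.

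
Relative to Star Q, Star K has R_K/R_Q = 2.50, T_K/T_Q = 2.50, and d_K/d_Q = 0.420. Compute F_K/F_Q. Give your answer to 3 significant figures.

1.38×10^3

L_K/L_Q = (R_K/R_Q)²(T_K/T_Q)⁴ = (2.50)² × (2.50)⁴ = 244.1.
F_K/F_Q = (L_K/L_Q)/(d_K/d_Q)² = 244.1 / (0.420)² = 1384.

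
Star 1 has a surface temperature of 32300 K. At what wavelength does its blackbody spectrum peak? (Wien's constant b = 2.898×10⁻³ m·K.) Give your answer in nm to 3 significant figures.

λ_max = b/T = 2.898×10⁻³ / 32300 = 8.97×10^-8 m = 89.72 nm.

89.7 nm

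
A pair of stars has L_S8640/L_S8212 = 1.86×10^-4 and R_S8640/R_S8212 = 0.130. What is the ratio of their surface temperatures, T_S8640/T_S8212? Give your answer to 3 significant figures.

0.324

L ∝ R²T⁴ gives T ∝ (L/R²)^(1/4), so
T_S8640/T_S8212 = (1.86×10^-4 / 0.130²)^(1/4) = (0.01101)^(1/4) = 0.3239.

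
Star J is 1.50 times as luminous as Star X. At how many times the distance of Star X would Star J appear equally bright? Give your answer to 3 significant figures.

Equal flux requires L_J/d_J² = L_X/d_X², so d_J/d_X = √(L_J/L_X)
= √(1.50) = 1.225.

1.22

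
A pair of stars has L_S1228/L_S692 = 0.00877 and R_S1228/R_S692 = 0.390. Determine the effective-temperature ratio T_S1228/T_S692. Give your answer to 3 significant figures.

0.490

L ∝ R²T⁴ gives T ∝ (L/R²)^(1/4), so
T_S1228/T_S692 = (0.00877 / 0.390²)^(1/4) = (0.05766)^(1/4) = 0.4900.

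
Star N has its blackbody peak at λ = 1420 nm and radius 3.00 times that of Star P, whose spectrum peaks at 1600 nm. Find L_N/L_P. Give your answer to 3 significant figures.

Wien's law gives T ∝ 1/λ_max, so T_N/T_P = λ_P/λ_N = 1600/1420 = 1.127.
Then L ∝ R²T⁴ gives L_N/L_P = (3.00)² × (1.127)⁴ = 9.000 × 1.612 = 14.51.

14.5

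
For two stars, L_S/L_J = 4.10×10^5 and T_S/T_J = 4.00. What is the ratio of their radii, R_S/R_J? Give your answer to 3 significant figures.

L ∝ R²T⁴ gives R ∝ √L / T², so
R_S/R_J = √(4.10×10^5) / (4.00)² = 640.3 / 16.00 = 40.02.

40.0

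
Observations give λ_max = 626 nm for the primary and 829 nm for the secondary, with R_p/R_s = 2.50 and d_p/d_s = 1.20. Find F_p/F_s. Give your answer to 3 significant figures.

Wien's law: T_p/T_s = λ_s/λ_p = 829/626 = 1.324.
L_p/L_s = (R_p/R_s)²(T_p/T_s)⁴ = (2.50)²(1.324)⁴ = 19.22.
F_p/F_s = (L_p/L_s)/(d_p/d_s)² = 19.22/(1.20)² = 13.35.

13.3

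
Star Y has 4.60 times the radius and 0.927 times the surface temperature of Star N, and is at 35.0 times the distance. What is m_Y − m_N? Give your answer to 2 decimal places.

4.74

L_Y/L_N = (4.60)²(0.927)⁴ = 15.63.
F_Y/F_N = (L_Y/L_N)/(d_Y/d_N)² = 15.63/1225 = 0.01276.
m_Y − m_N = −2.5 log₁₀(0.01276) = 4.74.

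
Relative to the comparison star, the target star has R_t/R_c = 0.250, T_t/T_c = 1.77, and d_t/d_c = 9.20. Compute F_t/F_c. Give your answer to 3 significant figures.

0.00725

L_t/L_c = (R_t/R_c)²(T_t/T_c)⁴ = (0.250)² × (1.77)⁴ = 0.6134.
F_t/F_c = (L_t/L_c)/(d_t/d_c)² = 0.6134 / (9.20)² = 0.007248.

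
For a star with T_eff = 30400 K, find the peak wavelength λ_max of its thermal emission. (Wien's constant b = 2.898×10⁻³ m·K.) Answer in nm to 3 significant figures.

95.3 nm

λ_max = b/T = 2.898×10⁻³ / 30400 = 9.53×10^-8 m = 95.33 nm.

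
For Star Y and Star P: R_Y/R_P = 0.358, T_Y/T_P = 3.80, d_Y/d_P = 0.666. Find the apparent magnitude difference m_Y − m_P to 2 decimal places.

L_Y/L_P = (0.358)²(3.80)⁴ = 26.72.
F_Y/F_P = (L_Y/L_P)/(d_Y/d_P)² = 26.72/0.4436 = 60.25.
m_Y − m_P = −2.5 log₁₀(60.25) = -4.45.

-4.45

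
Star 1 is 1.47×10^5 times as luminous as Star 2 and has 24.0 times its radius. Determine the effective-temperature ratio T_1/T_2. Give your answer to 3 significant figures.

4.00

L ∝ R²T⁴ gives T ∝ (L/R²)^(1/4), so
T_1/T_2 = (1.47×10^5 / 24.0²)^(1/4) = (255.2)^(1/4) = 3.997.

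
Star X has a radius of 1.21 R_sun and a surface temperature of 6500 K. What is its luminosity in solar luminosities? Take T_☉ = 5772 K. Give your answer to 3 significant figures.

L/L_☉ = (R/R_☉)² (T/T_☉)⁴ = (1.21)² × (6500/5772)⁴
       = 1.464 × (1.126)⁴ = 1.464 × 1.608 = 2.355.

2.35 solar luminosities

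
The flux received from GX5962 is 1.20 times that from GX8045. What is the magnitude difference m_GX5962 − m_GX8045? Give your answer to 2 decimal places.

m_GX5962 − m_GX8045 = −2.5 log₁₀(F_GX5962/F_GX8045) = −2.5 log₁₀(1.20) = −2.5 × (0.079) = -0.198.

-0.20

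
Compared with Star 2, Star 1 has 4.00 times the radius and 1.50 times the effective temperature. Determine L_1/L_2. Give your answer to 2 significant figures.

81

From the Stefan–Boltzmann law, L ∝ R²T⁴, so
L_1/L_2 = (R_1/R_2)² (T_1/T_2)⁴ = (4.00)² × (1.50)⁴ = 16.00 × 5.062 = 81.00.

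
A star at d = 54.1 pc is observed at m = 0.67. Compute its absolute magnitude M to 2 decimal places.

M = m − 5 log₁₀(d/10 pc) = 0.67 − 5 log₁₀(54.1/10)
  = 0.67 − 5 × 0.733 = 0.67 − 3.67 = -3.00.

-3.00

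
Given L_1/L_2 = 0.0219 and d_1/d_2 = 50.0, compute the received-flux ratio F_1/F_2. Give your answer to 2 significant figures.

F = L/(4πd²), so F_1/F_2 = (L_1/L_2) / (d_1/d_2)²
= 0.0219 / (50.0)² = 0.0219 / 2500 = 8.760×10^-6.

8.8×10^-6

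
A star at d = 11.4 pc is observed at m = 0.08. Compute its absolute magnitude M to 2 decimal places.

M = m − 5 log₁₀(d/10 pc) = 0.08 − 5 log₁₀(11.4/10)
  = 0.08 − 5 × 0.057 = 0.08 − 0.28 = -0.20.

-0.20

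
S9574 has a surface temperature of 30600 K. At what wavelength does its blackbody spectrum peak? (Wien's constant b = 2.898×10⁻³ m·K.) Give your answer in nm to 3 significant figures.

94.7 nm

λ_max = b/T = 2.898×10⁻³ / 30600 = 9.47×10^-8 m = 94.71 nm.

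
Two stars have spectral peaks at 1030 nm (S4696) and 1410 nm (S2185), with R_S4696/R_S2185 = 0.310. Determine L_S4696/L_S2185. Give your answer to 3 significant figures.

0.337

Wien's law gives T ∝ 1/λ_max, so T_S4696/T_S2185 = λ_S2185/λ_S4696 = 1410/1030 = 1.369.
Then L ∝ R²T⁴ gives L_S4696/L_S2185 = (0.310)² × (1.369)⁴ = 0.09610 × 3.512 = 0.3375.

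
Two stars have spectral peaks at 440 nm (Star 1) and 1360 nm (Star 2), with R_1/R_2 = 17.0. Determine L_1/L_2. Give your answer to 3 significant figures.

2.64×10^4

Wien's law gives T ∝ 1/λ_max, so T_1/T_2 = λ_2/λ_1 = 1360/440 = 3.091.
Then L ∝ R²T⁴ gives L_1/L_2 = (17.0)² × (3.091)⁴ = 289.0 × 91.27 = 2.638×10^4.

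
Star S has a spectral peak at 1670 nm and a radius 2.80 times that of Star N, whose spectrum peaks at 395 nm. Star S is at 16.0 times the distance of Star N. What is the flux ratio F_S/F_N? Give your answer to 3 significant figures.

9.59×10^-5

Wien's law: T_S/T_N = λ_N/λ_S = 395/1670 = 0.2365.
L_S/L_N = (R_S/R_N)²(T_S/T_N)⁴ = (2.80)²(0.2365)⁴ = 0.02454.
F_S/F_N = (L_S/L_N)/(d_S/d_N)² = 0.02454/(16.0)² = 9.585×10^-5.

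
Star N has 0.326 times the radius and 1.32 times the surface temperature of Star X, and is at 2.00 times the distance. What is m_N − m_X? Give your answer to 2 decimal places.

2.73

L_N/L_X = (0.326)²(1.32)⁴ = 0.3226.
F_N/F_X = (L_N/L_X)/(d_N/d_X)² = 0.3226/4.000 = 0.08066.
m_N − m_X = −2.5 log₁₀(0.08066) = 2.73.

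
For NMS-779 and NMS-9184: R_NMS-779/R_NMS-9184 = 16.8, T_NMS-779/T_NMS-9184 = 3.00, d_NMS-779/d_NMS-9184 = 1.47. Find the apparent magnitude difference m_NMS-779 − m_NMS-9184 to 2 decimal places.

-10.06

L_NMS-779/L_NMS-9184 = (16.8)²(3.00)⁴ = 2.286×10^4.
F_NMS-779/F_NMS-9184 = (L_NMS-779/L_NMS-9184)/(d_NMS-779/d_NMS-9184)² = 2.286×10^4/2.161 = 1.058×10^4.
m_NMS-779 − m_NMS-9184 = −2.5 log₁₀(1.058×10^4) = -10.06.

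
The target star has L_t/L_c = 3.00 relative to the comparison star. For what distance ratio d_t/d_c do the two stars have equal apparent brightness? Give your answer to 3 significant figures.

1.73

Equal flux requires L_t/d_t² = L_c/d_c², so d_t/d_c = √(L_t/L_c)
= √(3.00) = 1.732.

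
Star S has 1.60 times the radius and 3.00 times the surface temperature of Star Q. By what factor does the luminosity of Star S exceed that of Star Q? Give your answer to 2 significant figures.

2.1×10^2

From the Stefan–Boltzmann law, L ∝ R²T⁴, so
L_S/L_Q = (R_S/R_Q)² (T_S/T_Q)⁴ = (1.60)² × (3.00)⁴ = 2.560 × 81.00 = 207.4.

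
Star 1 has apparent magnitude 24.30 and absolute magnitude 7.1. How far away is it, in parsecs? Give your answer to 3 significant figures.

2.75×10^4 pc

m − M = 5 log₁₀(d/10 pc)
24.30 − (7.1) = 17.20 = 5 log₁₀(d/10)
d = 10 × 10^(17.20/5) = 10 × 10^3.440 = 2.754×10^4 pc.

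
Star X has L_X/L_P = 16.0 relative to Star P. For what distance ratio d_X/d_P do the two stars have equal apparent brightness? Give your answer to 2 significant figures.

Equal flux requires L_X/d_X² = L_P/d_P², so d_X/d_P = √(L_X/L_P)
= √(16.0) = 4.000.

4.0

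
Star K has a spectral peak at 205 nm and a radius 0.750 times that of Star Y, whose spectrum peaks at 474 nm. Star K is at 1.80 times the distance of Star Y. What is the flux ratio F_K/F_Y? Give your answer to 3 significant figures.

4.96

Wien's law: T_K/T_Y = λ_Y/λ_K = 474/205 = 2.312.
L_K/L_Y = (R_K/R_Y)²(T_K/T_Y)⁴ = (0.750)²(2.312)⁴ = 16.08.
F_K/F_Y = (L_K/L_Y)/(d_K/d_Y)² = 16.08/(1.80)² = 4.962.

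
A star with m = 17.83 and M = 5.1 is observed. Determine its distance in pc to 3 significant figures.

m − M = 5 log₁₀(d/10 pc)
17.83 − (5.1) = 12.73 = 5 log₁₀(d/10)
d = 10 × 10^(12.73/5) = 10 × 10^2.546 = 3516 pc.

3.52×10^3 pc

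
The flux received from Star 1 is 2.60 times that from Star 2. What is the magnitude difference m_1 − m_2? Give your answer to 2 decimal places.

m_1 − m_2 = −2.5 log₁₀(F_1/F_2) = −2.5 log₁₀(2.60) = −2.5 × (0.415) = -1.037.

-1.04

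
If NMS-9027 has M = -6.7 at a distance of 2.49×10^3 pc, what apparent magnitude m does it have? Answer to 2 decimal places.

m = M + 5 log₁₀(d/10 pc) = -6.7 + 5 log₁₀(2.49×10^3/10)
  = -6.7 + 5 × 2.396 = -6.7 + 11.98 = 5.28.

5.28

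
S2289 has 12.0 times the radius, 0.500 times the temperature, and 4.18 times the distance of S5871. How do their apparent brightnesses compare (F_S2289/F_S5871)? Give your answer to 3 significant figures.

0.515

L_S2289/L_S5871 = (R_S2289/R_S5871)²(T_S2289/T_S5871)⁴ = (12.0)² × (0.500)⁴ = 9.000.
F_S2289/F_S5871 = (L_S2289/L_S5871)/(d_S2289/d_S5871)² = 9.000 / (4.18)² = 0.5151.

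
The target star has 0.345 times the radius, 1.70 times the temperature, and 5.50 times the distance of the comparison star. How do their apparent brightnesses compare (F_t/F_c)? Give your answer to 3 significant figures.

L_t/L_c = (R_t/R_c)²(T_t/T_c)⁴ = (0.345)² × (1.70)⁴ = 0.9941.
F_t/F_c = (L_t/L_c)/(d_t/d_c)² = 0.9941 / (5.50)² = 0.03286.

0.0329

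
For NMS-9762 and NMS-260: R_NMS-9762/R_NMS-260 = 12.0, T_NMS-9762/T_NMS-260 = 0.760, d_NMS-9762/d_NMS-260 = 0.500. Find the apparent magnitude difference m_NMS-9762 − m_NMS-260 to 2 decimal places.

-5.71

L_NMS-9762/L_NMS-260 = (12.0)²(0.760)⁴ = 48.04.
F_NMS-9762/F_NMS-260 = (L_NMS-9762/L_NMS-260)/(d_NMS-9762/d_NMS-260)² = 48.04/0.2500 = 192.2.
m_NMS-9762 − m_NMS-260 = −2.5 log₁₀(192.2) = -5.71.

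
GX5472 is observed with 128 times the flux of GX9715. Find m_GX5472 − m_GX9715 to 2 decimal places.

m_GX5472 − m_GX9715 = −2.5 log₁₀(F_GX5472/F_GX9715) = −2.5 log₁₀(128) = −2.5 × (2.107) = -5.268.

-5.27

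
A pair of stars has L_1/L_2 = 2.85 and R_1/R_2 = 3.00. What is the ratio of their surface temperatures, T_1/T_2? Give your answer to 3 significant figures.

L ∝ R²T⁴ gives T ∝ (L/R²)^(1/4), so
T_1/T_2 = (2.85 / 3.00²)^(1/4) = (0.3167)^(1/4) = 0.7502.

0.750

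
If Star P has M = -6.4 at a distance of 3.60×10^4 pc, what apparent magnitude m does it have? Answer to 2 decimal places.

m = M + 5 log₁₀(d/10 pc) = -6.4 + 5 log₁₀(3.60×10^4/10)
  = -6.4 + 5 × 3.556 = -6.4 + 17.78 = 11.38.

11.38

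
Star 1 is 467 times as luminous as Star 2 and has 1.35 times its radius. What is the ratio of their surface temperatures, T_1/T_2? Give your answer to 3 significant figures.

L ∝ R²T⁴ gives T ∝ (L/R²)^(1/4), so
T_1/T_2 = (467 / 1.35²)^(1/4) = (256.2)^(1/4) = 4.001.

4.00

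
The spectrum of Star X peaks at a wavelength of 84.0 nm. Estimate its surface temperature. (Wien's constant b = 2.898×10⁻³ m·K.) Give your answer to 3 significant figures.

T = b/λ_max = 2.898×10⁻³ / (84.0×10⁻⁹) = 3.450×10^4 K.

3.45×10^4 K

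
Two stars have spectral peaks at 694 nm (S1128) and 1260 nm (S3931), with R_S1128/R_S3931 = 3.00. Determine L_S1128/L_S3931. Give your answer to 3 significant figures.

97.8

Wien's law gives T ∝ 1/λ_max, so T_S1128/T_S3931 = λ_S3931/λ_S1128 = 1260/694 = 1.816.
Then L ∝ R²T⁴ gives L_S1128/L_S3931 = (3.00)² × (1.816)⁴ = 9.000 × 10.87 = 97.79.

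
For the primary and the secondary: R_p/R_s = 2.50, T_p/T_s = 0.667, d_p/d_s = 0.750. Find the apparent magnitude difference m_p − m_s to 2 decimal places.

L_p/L_s = (2.50)²(0.667)⁴ = 1.237.
F_p/F_s = (L_p/L_s)/(d_p/d_s)² = 1.237/0.5625 = 2.199.
m_p − m_s = −2.5 log₁₀(2.199) = -0.86.

-0.86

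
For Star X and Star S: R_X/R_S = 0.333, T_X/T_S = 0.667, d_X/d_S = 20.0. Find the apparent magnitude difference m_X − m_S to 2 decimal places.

10.65

L_X/L_S = (0.333)²(0.667)⁴ = 0.02195.
F_X/F_S = (L_X/L_S)/(d_X/d_S)² = 0.02195/400.0 = 5.487×10^-5.
m_X − m_S = −2.5 log₁₀(5.487×10^-5) = 10.65.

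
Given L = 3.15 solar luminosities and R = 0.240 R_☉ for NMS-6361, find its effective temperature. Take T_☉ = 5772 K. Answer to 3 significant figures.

1.57×10^4 K

T/T_☉ = (L/L_☉)^(1/4) / (R/R_☉)^(1/2)
T = 5772 × (3.15)^(1/4) / √(0.240) = 5772 × 1.332 / 0.4899 = 1.570×10^4 K.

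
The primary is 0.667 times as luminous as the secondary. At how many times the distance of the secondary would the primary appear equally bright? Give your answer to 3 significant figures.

0.817

Equal flux requires L_p/d_p² = L_s/d_s², so d_p/d_s = √(L_p/L_s)
= √(0.667) = 0.8167.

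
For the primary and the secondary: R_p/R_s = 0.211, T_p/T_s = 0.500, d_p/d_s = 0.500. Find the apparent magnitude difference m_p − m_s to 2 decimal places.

4.88

L_p/L_s = (0.211)²(0.500)⁴ = 0.002783.
F_p/F_s = (L_p/L_s)/(d_p/d_s)² = 0.002783/0.2500 = 0.01113.
m_p − m_s = −2.5 log₁₀(0.01113) = 4.88.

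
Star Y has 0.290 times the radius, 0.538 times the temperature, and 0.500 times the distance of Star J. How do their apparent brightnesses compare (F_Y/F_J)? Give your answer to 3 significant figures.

L_Y/L_J = (R_Y/R_J)²(T_Y/T_J)⁴ = (0.290)² × (0.538)⁴ = 0.007046.
F_Y/F_J = (L_Y/L_J)/(d_Y/d_J)² = 0.007046 / (0.500)² = 0.02818.

0.0282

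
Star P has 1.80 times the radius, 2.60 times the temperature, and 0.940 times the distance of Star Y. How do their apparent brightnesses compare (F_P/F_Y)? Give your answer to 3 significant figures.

L_P/L_Y = (R_P/R_Y)²(T_P/T_Y)⁴ = (1.80)² × (2.60)⁴ = 148.1.
F_P/F_Y = (L_P/L_Y)/(d_P/d_Y)² = 148.1 / (0.940)² = 167.6.

168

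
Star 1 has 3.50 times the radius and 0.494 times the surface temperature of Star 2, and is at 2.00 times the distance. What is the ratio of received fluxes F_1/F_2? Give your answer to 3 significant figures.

0.182

L_1/L_2 = (R_1/R_2)²(T_1/T_2)⁴ = (3.50)² × (0.494)⁴ = 0.7295.
F_1/F_2 = (L_1/L_2)/(d_1/d_2)² = 0.7295 / (2.00)² = 0.1824.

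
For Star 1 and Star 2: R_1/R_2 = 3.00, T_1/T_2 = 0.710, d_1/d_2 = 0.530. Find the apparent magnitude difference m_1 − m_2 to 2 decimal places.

L_1/L_2 = (3.00)²(0.710)⁴ = 2.287.
F_1/F_2 = (L_1/L_2)/(d_1/d_2)² = 2.287/0.2809 = 8.142.
m_1 − m_2 = −2.5 log₁₀(8.142) = -2.28.

-2.28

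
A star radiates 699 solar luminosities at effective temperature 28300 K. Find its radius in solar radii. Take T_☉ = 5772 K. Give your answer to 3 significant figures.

R/R_☉ = √(L/L_☉) / (T/T_☉)² = √(699) / (4.903)²
       = 26.44 / 24.04 = 1.100.

1.10 solar radii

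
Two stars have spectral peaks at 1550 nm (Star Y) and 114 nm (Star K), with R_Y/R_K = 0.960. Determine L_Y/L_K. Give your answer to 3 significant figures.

2.70×10^-5

Wien's law gives T ∝ 1/λ_max, so T_Y/T_K = λ_K/λ_Y = 114/1550 = 0.07355.
Then L ∝ R²T⁴ gives L_Y/L_K = (0.960)² × (0.07355)⁴ = 0.9216 × 2.926×10^-5 = 2.697×10^-5.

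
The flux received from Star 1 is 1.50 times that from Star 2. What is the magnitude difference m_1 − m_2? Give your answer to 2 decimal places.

m_1 − m_2 = −2.5 log₁₀(F_1/F_2) = −2.5 log₁₀(1.50) = −2.5 × (0.176) = -0.440.

-0.44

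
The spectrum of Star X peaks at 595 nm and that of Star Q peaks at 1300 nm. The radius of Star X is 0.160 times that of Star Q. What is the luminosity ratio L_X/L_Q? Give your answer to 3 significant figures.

0.583

Wien's law gives T ∝ 1/λ_max, so T_X/T_Q = λ_Q/λ_X = 1300/595 = 2.185.
Then L ∝ R²T⁴ gives L_X/L_Q = (0.160)² × (2.185)⁴ = 0.02560 × 22.79 = 0.5834.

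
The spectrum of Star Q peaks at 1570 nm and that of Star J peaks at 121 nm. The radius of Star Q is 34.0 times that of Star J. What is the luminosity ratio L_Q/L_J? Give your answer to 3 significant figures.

Wien's law gives T ∝ 1/λ_max, so T_Q/T_J = λ_J/λ_Q = 121/1570 = 0.07707.
Then L ∝ R²T⁴ gives L_Q/L_J = (34.0)² × (0.07707)⁴ = 1156 × 3.528×10^-5 = 0.04079.

0.0408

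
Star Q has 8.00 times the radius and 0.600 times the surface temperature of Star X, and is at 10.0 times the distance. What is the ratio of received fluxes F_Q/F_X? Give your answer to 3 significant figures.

0.0829

L_Q/L_X = (R_Q/R_X)²(T_Q/T_X)⁴ = (8.00)² × (0.600)⁴ = 8.294.
F_Q/F_X = (L_Q/L_X)/(d_Q/d_X)² = 8.294 / (10.0)² = 0.08294.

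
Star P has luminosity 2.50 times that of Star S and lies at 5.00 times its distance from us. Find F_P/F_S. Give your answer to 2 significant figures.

0.10

F = L/(4πd²), so F_P/F_S = (L_P/L_S) / (d_P/d_S)²
= 2.50 / (5.00)² = 2.50 / 25.00 = 0.1000.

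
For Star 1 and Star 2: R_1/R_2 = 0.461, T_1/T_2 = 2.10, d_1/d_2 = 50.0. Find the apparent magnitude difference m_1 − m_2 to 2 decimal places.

L_1/L_2 = (0.461)²(2.10)⁴ = 4.133.
F_1/F_2 = (L_1/L_2)/(d_1/d_2)² = 4.133/2500 = 0.001653.
m_1 − m_2 = −2.5 log₁₀(0.001653) = 6.95.

6.95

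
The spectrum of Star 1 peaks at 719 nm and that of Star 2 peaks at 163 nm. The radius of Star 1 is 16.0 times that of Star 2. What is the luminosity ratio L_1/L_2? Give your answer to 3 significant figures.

Wien's law gives T ∝ 1/λ_max, so T_1/T_2 = λ_2/λ_1 = 163/719 = 0.2267.
Then L ∝ R²T⁴ gives L_1/L_2 = (16.0)² × (0.2267)⁴ = 256.0 × 0.002641 = 0.6762.

0.676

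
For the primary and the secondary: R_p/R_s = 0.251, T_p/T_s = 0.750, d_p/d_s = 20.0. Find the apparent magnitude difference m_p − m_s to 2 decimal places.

L_p/L_s = (0.251)²(0.750)⁴ = 0.01993.
F_p/F_s = (L_p/L_s)/(d_p/d_s)² = 0.01993/400.0 = 4.983×10^-5.
m_p − m_s = −2.5 log₁₀(4.983×10^-5) = 10.76.

10.76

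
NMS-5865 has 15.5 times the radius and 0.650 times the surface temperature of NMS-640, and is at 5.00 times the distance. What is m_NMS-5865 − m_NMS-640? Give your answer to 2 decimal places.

-0.59

L_NMS-5865/L_NMS-640 = (15.5)²(0.650)⁴ = 42.89.
F_NMS-5865/F_NMS-640 = (L_NMS-5865/L_NMS-640)/(d_NMS-5865/d_NMS-640)² = 42.89/25.00 = 1.715.
m_NMS-5865 − m_NMS-640 = −2.5 log₁₀(1.715) = -0.59.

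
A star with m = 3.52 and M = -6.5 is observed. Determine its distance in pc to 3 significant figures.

m − M = 5 log₁₀(d/10 pc)
3.52 − (-6.5) = 10.02 = 5 log₁₀(d/10)
d = 10 × 10^(10.02/5) = 10 × 10^2.004 = 1009 pc.

1.01×10^3 pc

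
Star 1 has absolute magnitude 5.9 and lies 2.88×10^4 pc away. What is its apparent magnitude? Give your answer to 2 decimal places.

m = M + 5 log₁₀(d/10 pc) = 5.9 + 5 log₁₀(2.88×10^4/10)
  = 5.9 + 5 × 3.459 = 5.9 + 17.30 = 23.20.

23.20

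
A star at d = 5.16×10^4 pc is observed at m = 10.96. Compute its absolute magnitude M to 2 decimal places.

M = m − 5 log₁₀(d/10 pc) = 10.96 − 5 log₁₀(5.16×10^4/10)
  = 10.96 − 5 × 3.713 = 10.96 − 18.56 = -7.60.

-7.60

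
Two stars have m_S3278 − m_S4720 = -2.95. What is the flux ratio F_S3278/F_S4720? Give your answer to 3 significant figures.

15.1

F_S3278/F_S4720 = 10^(−(m_S3278 − m_S4720)/2.5) = 10^(2.95/2.5) = 10^1.180 = 15.14.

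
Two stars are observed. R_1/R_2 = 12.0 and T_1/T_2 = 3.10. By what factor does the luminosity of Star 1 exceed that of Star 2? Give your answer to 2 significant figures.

From the Stefan–Boltzmann law, L ∝ R²T⁴, so
L_1/L_2 = (R_1/R_2)² (T_1/T_2)⁴ = (12.0)² × (3.10)⁴ = 144.0 × 92.35 = 1.330×10^4.

1.3×10^4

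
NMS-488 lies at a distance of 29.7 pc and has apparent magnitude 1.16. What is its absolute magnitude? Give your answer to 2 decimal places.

-1.20

M = m − 5 log₁₀(d/10 pc) = 1.16 − 5 log₁₀(29.7/10)
  = 1.16 − 5 × 0.473 = 1.16 − 2.36 = -1.20.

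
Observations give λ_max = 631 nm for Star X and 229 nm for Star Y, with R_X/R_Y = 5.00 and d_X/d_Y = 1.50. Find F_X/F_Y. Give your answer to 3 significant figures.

0.193

Wien's law: T_X/T_Y = λ_Y/λ_X = 229/631 = 0.3629.
L_X/L_Y = (R_X/R_Y)²(T_X/T_Y)⁴ = (5.00)²(0.3629)⁴ = 0.4337.
F_X/F_Y = (L_X/L_Y)/(d_X/d_Y)² = 0.4337/(1.50)² = 0.1927.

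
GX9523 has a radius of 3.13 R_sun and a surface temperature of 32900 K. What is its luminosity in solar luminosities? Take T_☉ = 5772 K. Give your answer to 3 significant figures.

L/L_☉ = (R/R_☉)² (T/T_☉)⁴ = (3.13)² × (32900/5772)⁴
       = 9.797 × (5.700)⁴ = 9.797 × 1056 = 1.034×10^4.

1.03×10^4 solar luminosities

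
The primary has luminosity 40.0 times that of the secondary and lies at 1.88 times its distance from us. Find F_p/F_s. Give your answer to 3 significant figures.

F = L/(4πd²), so F_p/F_s = (L_p/L_s) / (d_p/d_s)²
= 40.0 / (1.88)² = 40.0 / 3.534 = 11.32.

11.3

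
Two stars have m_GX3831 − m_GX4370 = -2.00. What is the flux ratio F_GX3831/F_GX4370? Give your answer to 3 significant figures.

6.31

F_GX3831/F_GX4370 = 10^(−(m_GX3831 − m_GX4370)/2.5) = 10^(2.00/2.5) = 10^0.800 = 6.310.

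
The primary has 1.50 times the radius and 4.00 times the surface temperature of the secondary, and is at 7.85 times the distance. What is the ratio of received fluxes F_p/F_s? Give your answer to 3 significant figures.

9.35

L_p/L_s = (R_p/R_s)²(T_p/T_s)⁴ = (1.50)² × (4.00)⁴ = 576.0.
F_p/F_s = (L_p/L_s)/(d_p/d_s)² = 576.0 / (7.85)² = 9.347.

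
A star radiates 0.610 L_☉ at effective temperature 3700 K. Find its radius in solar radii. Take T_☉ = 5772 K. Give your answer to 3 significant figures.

1.90 solar radii

R/R_☉ = √(L/L_☉) / (T/T_☉)² = √(0.610) / (0.6410)²
       = 0.7810 / 0.4109 = 1.901.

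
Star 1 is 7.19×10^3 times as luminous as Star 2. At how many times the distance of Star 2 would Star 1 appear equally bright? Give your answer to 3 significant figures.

84.8

Equal flux requires L_1/d_1² = L_2/d_2², so d_1/d_2 = √(L_1/L_2)
= √(7.19×10^3) = 84.79.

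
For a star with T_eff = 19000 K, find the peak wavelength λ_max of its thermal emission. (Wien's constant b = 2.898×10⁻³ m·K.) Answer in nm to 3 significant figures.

λ_max = b/T = 2.898×10⁻³ / 19000 = 1.53×10^-7 m = 152.5 nm.

153 nm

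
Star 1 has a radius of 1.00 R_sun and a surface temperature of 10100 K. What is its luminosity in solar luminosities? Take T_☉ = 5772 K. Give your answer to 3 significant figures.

9.38 solar luminosities

L/L_☉ = (R/R_☉)² (T/T_☉)⁴ = (1.00)² × (10100/5772)⁴
       = 1.000 × (1.750)⁴ = 1.000 × 9.375 = 9.375.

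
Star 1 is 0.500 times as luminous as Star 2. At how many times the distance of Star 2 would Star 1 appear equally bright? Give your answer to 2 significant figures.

Equal flux requires L_1/d_1² = L_2/d_2², so d_1/d_2 = √(L_1/L_2)
= √(0.500) = 0.7071.

0.71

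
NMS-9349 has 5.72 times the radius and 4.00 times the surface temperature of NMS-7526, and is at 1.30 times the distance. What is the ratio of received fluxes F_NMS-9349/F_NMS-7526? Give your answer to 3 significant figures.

4.96×10^3

L_NMS-9349/L_NMS-7526 = (R_NMS-9349/R_NMS-7526)²(T_NMS-9349/T_NMS-7526)⁴ = (5.72)² × (4.00)⁴ = 8376.
F_NMS-9349/F_NMS-7526 = (L_NMS-9349/L_NMS-7526)/(d_NMS-9349/d_NMS-7526)² = 8376 / (1.30)² = 4956.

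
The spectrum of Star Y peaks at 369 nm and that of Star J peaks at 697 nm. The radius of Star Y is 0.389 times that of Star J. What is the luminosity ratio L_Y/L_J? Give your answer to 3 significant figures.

1.93

Wien's law gives T ∝ 1/λ_max, so T_Y/T_J = λ_J/λ_Y = 697/369 = 1.889.
Then L ∝ R²T⁴ gives L_Y/L_J = (0.389)² × (1.889)⁴ = 0.1513 × 12.73 = 1.926.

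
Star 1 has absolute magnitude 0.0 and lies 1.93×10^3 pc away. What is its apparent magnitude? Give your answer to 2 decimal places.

11.43

m = M + 5 log₁₀(d/10 pc) = 0.0 + 5 log₁₀(1.93×10^3/10)
  = 0.0 + 5 × 2.286 = 0.0 + 11.43 = 11.43.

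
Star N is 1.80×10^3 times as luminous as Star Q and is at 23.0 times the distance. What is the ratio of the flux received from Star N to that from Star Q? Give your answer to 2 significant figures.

F = L/(4πd²), so F_N/F_Q = (L_N/L_Q) / (d_N/d_Q)²
= 1.80×10^3 / (23.0)² = 1.80×10^3 / 529.0 = 3.403.

3.4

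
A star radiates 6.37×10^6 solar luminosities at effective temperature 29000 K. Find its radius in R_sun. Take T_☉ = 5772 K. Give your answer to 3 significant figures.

R/R_☉ = √(L/L_☉) / (T/T_☉)² = √(6.37×10^6) / (5.024)²
       = 2524 / 25.24 = 99.98.

100 R_sun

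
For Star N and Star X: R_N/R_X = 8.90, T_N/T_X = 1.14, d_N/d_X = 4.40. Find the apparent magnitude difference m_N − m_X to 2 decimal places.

-2.10

L_N/L_X = (8.90)²(1.14)⁴ = 133.8.
F_N/F_X = (L_N/L_X)/(d_N/d_X)² = 133.8/19.36 = 6.910.
m_N − m_X = −2.5 log₁₀(6.910) = -2.10.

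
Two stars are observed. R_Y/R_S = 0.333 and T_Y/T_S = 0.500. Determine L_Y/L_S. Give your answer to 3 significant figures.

0.00693

From the Stefan–Boltzmann law, L ∝ R²T⁴, so
L_Y/L_S = (R_Y/R_S)² (T_Y/T_S)⁴ = (0.333)² × (0.500)⁴ = 0.1109 × 0.06250 = 0.006931.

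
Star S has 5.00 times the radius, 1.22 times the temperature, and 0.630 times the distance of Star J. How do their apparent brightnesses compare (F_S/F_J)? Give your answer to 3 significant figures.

L_S/L_J = (R_S/R_J)²(T_S/T_J)⁴ = (5.00)² × (1.22)⁴ = 55.38.
F_S/F_J = (L_S/L_J)/(d_S/d_J)² = 55.38 / (0.630)² = 139.5.

140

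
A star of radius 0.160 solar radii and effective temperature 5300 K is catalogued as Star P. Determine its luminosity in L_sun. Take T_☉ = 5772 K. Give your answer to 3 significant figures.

0.0182 L_sun

L/L_☉ = (R/R_☉)² (T/T_☉)⁴ = (0.160)² × (5300/5772)⁴
       = 0.02560 × (0.9182)⁴ = 0.02560 × 0.7109 = 0.01820.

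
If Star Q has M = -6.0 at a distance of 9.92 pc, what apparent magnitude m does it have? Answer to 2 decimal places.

m = M + 5 log₁₀(d/10 pc) = -6.0 + 5 log₁₀(9.92/10)
  = -6.0 + 5 × -0.003 = -6.0 + -0.02 = -6.02.

-6.02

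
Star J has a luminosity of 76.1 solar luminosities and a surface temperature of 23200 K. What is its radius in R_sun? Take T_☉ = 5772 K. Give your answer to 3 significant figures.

0.540 R_sun

R/R_☉ = √(L/L_☉) / (T/T_☉)² = √(76.1) / (4.019)²
       = 8.724 / 16.16 = 0.5400.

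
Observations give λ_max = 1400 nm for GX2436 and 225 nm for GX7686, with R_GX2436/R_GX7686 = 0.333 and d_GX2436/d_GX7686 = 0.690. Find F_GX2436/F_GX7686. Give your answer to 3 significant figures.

Wien's law: T_GX2436/T_GX7686 = λ_GX7686/λ_GX2436 = 225/1400 = 0.1607.
L_GX2436/L_GX7686 = (R_GX2436/R_GX7686)²(T_GX2436/T_GX7686)⁴ = (0.333)²(0.1607)⁴ = 7.398×10^-5.
F_GX2436/F_GX7686 = (L_GX2436/L_GX7686)/(d_GX2436/d_GX7686)² = 7.398×10^-5/(0.690)² = 1.554×10^-4.

1.55×10^-4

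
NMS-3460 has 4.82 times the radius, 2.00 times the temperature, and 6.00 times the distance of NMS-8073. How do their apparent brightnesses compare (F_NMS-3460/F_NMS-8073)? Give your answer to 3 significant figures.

L_NMS-3460/L_NMS-8073 = (R_NMS-3460/R_NMS-8073)²(T_NMS-3460/T_NMS-8073)⁴ = (4.82)² × (2.00)⁴ = 371.7.
F_NMS-3460/F_NMS-8073 = (L_NMS-3460/L_NMS-8073)/(d_NMS-3460/d_NMS-8073)² = 371.7 / (6.00)² = 10.33.

10.3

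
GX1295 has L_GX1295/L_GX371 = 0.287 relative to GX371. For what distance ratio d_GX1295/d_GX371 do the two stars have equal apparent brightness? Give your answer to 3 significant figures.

Equal flux requires L_GX1295/d_GX1295² = L_GX371/d_GX371², so d_GX1295/d_GX371 = √(L_GX1295/L_GX371)
= √(0.287) = 0.5357.

0.536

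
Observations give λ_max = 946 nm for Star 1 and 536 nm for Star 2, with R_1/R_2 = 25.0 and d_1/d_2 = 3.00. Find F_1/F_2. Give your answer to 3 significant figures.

7.16

Wien's law: T_1/T_2 = λ_2/λ_1 = 536/946 = 0.5666.
L_1/L_2 = (R_1/R_2)²(T_1/T_2)⁴ = (25.0)²(0.5666)⁴ = 64.41.
F_1/F_2 = (L_1/L_2)/(d_1/d_2)² = 64.41/(3.00)² = 7.157.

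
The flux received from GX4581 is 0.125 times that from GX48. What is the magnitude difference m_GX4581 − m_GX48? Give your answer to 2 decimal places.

2.26

m_GX4581 − m_GX48 = −2.5 log₁₀(F_GX4581/F_GX48) = −2.5 log₁₀(0.125) = −2.5 × (-0.903) = 2.258.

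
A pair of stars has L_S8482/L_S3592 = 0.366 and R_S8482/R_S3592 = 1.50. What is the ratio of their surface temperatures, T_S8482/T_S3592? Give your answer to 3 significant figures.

0.635

L ∝ R²T⁴ gives T ∝ (L/R²)^(1/4), so
T_S8482/T_S3592 = (0.366 / 1.50²)^(1/4) = (0.1627)^(1/4) = 0.6351.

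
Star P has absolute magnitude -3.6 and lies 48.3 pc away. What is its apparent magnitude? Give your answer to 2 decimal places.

-0.18

m = M + 5 log₁₀(d/10 pc) = -3.6 + 5 log₁₀(48.3/10)
  = -3.6 + 5 × 0.684 = -3.6 + 3.42 = -0.18.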